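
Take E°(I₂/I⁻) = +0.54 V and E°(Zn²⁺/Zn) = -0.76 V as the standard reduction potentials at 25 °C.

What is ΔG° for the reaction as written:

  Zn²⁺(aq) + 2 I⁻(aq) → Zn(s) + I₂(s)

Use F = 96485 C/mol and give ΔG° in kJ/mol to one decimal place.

As written, Zn²⁺/Zn is reduced (cathode) and I₂/I⁻ is oxidised (anode), so E°cell = (-0.76) − (+0.54) = -1.30 V.
Balancing electrons gives n = 2.
ΔG° = −nFE° = −(2)(96485)(-1.30) = 250,861 J = +250.9 kJ/mol.

+250.9 kJ/mol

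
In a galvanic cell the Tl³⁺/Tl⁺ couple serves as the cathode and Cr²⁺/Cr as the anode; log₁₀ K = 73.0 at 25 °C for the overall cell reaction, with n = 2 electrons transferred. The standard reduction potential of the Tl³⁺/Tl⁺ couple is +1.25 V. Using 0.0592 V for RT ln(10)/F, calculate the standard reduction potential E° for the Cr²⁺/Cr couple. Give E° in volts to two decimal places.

E°cell = (0.0592/n)·log K = (0.0592/2)(73.0) = +2.161 V.
Since Tl³⁺/Tl⁺ is the cathode and Cr²⁺/Cr the anode, E°cell = E°(Tl³⁺/Tl⁺) − E°(Cr²⁺/Cr).
So E°(Cr²⁺/Cr) = E°(Tl³⁺/Tl⁺) − E°cell = (+1.25) − (+2.161) = -0.91 V.

-0.91 V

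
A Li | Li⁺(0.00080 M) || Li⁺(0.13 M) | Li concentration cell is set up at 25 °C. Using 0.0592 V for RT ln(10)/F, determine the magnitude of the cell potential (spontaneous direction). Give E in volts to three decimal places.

For a concentration cell E°cell = 0. The 0.13 M side is the cathode (reduction is favoured where [Li⁺] is higher).
With n = 1, E = −(0.0592/1) log([Li⁺]ₐₙ/[Li⁺]꜀ₐₜ) = −(0.0592/1) log(0.0008/0.13) = −(0.0592/1)(-2.211) = +0.131 V.

+0.131 V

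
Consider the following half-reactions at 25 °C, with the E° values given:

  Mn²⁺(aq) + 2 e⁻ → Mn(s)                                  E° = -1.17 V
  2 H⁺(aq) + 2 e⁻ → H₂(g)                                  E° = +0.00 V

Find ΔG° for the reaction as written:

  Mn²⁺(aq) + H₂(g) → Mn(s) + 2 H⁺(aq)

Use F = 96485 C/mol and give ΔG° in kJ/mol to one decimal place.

As written, Mn²⁺/Mn is reduced (cathode) and H⁺/H₂ is oxidised (anode), so E°cell = (-1.17) − (+0.00) = -1.17 V.
Balancing electrons gives n = 2.
ΔG° = −nFE° = −(2)(96485)(-1.17) = 225,775 J = +225.8 kJ/mol.

+225.8 kJ/mol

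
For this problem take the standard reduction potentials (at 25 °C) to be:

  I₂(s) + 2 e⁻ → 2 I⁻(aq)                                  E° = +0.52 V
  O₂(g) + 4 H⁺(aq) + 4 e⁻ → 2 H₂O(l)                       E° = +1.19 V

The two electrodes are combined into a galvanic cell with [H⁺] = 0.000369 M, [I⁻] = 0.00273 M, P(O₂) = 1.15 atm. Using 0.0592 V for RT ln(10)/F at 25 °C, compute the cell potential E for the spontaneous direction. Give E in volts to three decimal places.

+0.316 V

O₂/H₂O is the cathode (higher E°), I₂/I⁻ the anode: E°cell = +1.19 − (+0.52) = +0.67 V, n = 4.
Overall: O₂(g) + 4 H⁺(aq) + 4 I⁻(aq) → 2 H₂O(l) + 2 I₂(s)
Q = 1 / (P(O₂)·[H⁺]^4·[I⁻]^4); log Q = 23.927.
E = E° − (0.0592/n) log Q = +0.67 − (0.0592/4)(23.927) = +0.316 V.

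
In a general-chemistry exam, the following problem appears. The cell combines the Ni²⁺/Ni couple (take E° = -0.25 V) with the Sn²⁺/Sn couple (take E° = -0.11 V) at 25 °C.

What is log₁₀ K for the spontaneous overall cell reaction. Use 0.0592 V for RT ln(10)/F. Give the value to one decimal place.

Cathode: Sn²⁺/Sn; anode: Ni²⁺/Ni. E°cell = +0.14 V, n = 2.
log K = nE°cell / 0.0592 = (2)(+0.14) / 0.0592 = 4.7.

4.7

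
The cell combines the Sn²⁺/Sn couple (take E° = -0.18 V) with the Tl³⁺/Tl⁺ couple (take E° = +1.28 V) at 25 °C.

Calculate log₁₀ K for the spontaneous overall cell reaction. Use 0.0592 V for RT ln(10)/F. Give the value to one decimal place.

Cathode: Tl³⁺/Tl⁺; anode: Sn²⁺/Sn. E°cell = +1.46 V, n = 2.
log K = nE°cell / 0.0592 = (2)(+1.46) / 0.0592 = 49.3.

49.3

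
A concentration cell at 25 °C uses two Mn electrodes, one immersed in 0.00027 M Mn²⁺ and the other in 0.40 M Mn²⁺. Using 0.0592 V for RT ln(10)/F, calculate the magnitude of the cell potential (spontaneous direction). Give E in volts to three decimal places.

For a concentration cell E°cell = 0. The 0.40 M side is the cathode (reduction is favoured where [Mn²⁺] is higher).
With n = 2, E = −(0.0592/2) log([Mn²⁺]ₐₙ/[Mn²⁺]꜀ₐₜ) = −(0.0592/2) log(0.00027/0.4) = −(0.0592/2)(-3.171) = +0.094 V.

+0.094 V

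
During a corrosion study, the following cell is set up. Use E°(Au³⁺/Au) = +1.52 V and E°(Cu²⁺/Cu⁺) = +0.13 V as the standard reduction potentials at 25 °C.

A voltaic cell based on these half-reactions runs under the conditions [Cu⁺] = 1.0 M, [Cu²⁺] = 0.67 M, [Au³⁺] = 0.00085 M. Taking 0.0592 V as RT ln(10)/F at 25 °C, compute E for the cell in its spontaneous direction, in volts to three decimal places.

Au³⁺/Au is the cathode (higher E°), Cu²⁺/Cu⁺ the anode: E°cell = +1.52 − (+0.13) = +1.39 V, n = 3.
Overall: Au³⁺(aq) + 3 Cu⁺(aq) → Au(s) + 3 Cu²⁺(aq)
Q = [Cu²⁺]^3 / ([Au³⁺]·[Cu⁺]^3); log Q = 2.549.
E = E° − (0.0592/n) log Q = +1.39 − (0.0592/3)(2.549) = +1.340 V.

+1.340 V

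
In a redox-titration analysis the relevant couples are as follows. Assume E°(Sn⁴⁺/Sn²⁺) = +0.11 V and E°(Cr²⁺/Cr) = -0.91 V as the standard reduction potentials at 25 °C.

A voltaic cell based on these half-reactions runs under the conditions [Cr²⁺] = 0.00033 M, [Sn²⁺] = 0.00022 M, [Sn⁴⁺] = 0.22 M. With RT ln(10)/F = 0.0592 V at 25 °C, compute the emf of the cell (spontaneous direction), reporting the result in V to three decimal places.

+1.212 V

Sn⁴⁺/Sn²⁺ is the cathode (higher E°), Cr²⁺/Cr the anode: E°cell = +0.11 − (-0.91) = +1.02 V, n = 2.
Overall: Sn⁴⁺(aq) + Cr(s) → Sn²⁺(aq) + Cr²⁺(aq)
Q = [Sn²⁺]·[Cr²⁺] / ([Sn⁴⁺]); log Q = -6.481.
E = E° − (0.0592/n) log Q = +1.02 − (0.0592/2)(-6.481) = +1.212 V.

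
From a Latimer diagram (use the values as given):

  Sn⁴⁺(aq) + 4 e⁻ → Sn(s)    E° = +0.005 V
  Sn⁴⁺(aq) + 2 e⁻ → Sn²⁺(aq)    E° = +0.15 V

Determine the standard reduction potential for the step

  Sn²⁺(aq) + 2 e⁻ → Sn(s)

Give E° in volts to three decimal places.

Sequential free energies add, so n₃E°₃ = n₁E°₁ + n₂E°₂.
With n₃ = 4, and the known step contributing 2×(+0.15) V, the unknown satisfies 2·E° = 4×(+0.005) − 2×(+0.15) = -0.280.
E° = -0.280 / 2 = -0.140 V.

-0.140 V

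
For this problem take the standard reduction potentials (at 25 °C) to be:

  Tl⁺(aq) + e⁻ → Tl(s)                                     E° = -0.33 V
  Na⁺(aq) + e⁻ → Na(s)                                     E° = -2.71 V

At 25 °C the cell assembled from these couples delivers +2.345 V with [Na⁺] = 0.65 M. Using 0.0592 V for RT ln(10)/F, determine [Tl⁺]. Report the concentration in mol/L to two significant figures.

Tl⁺/Tl is the cathode, Na⁺/Na the anode: E°cell = +2.38 V, n = 1.
Overall reaction: Tl⁺(aq) + Na(s) → Tl(s) + Na⁺(aq); Q = [Na⁺]^1/[Tl⁺]^1.
From E = E° − (0.0592/n) log Q: log Q = (E° − E)·n/0.0592 = (+2.38 − (+2.345))·1/0.0592 = 0.5912.
So 1·log[Tl⁺] = 1·log(0.65) − log Q = -0.1871 − (0.5912) = -0.7783; [Tl⁺] = 10^(-0.7783) ≈ 0.17 M.

0.17 M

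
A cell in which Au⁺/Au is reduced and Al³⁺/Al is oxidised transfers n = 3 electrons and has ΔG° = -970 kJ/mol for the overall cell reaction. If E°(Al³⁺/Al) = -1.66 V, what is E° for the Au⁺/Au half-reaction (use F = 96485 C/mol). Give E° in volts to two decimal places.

E°cell = −ΔG°/(nF) = −(-970×10³)/((3)(96485)) = +3.351 V.
Since Au⁺/Au is the cathode and Al³⁺/Al the anode, E°cell = E°(Au⁺/Au) − E°(Al³⁺/Al).
So E°(Au⁺/Au) = E°cell + E°(Al³⁺/Al) = +3.351 + (-1.66) = +1.69 V.

+1.69 V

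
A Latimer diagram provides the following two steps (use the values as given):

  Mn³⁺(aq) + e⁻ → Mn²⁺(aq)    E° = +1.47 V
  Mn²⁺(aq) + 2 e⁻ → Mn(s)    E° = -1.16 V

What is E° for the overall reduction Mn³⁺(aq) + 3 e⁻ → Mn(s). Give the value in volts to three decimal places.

-0.283 V

Standard free energies of sequential steps add: ΔG°₃ = ΔG°₁ + ΔG°₂, so n₃E°₃ = n₁E°₁ + n₂E°₂.
E°₃ = (1×+1.47 + 2×-1.16) / 3 = (-0.850) / 3 = -0.283 V.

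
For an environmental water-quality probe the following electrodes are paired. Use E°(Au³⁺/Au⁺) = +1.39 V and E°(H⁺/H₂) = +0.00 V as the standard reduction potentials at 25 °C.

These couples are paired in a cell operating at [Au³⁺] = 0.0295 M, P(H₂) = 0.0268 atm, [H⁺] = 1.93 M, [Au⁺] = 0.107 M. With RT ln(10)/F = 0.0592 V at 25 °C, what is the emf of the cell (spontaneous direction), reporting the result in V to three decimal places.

+1.310 V

Au³⁺/Au⁺ is the cathode (higher E°), H⁺/H₂ the anode: E°cell = +1.39 − (+0.00) = +1.39 V, n = 2.
Overall: Au³⁺(aq) + H₂(g) → Au⁺(aq) + 2 H⁺(aq)
Q = [Au⁺]·[H⁺]^2 / ([Au³⁺]·P(H₂)); log Q = 2.703.
E = E° − (0.0592/n) log Q = +1.39 − (0.0592/2)(2.703) = +1.310 V.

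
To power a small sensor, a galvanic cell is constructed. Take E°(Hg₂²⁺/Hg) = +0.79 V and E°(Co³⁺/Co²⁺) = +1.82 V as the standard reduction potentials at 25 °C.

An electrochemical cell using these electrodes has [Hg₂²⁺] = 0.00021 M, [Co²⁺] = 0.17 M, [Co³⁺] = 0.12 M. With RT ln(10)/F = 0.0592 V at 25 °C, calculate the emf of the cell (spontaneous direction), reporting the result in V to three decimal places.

+1.130 V

Co³⁺/Co²⁺ is the cathode (higher E°), Hg₂²⁺/Hg the anode: E°cell = +1.82 − (+0.79) = +1.03 V, n = 2.
Overall: 2 Co³⁺(aq) + 2 Hg(l) → 2 Co²⁺(aq) + Hg₂²⁺(aq)
Q = [Co²⁺]^2·[Hg₂²⁺] / ([Co³⁺]^2); log Q = -3.375.
E = E° − (0.0592/n) log Q = +1.03 − (0.0592/2)(-3.375) = +1.130 V.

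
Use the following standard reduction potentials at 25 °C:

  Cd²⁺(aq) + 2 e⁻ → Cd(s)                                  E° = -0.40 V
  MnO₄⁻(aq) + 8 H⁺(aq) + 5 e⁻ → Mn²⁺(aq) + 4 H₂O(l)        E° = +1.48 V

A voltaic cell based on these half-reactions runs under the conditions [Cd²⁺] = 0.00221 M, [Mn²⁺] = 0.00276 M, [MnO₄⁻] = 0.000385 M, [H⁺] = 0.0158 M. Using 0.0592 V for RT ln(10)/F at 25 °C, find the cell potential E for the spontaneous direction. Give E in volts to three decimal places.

+1.778 V

MnO₄⁻/Mn²⁺ is the cathode (higher E°), Cd²⁺/Cd the anode: E°cell = +1.48 − (-0.40) = +1.88 V, n = 10.
Overall: 2 MnO₄⁻(aq) + 16 H⁺(aq) + 5 Cd(s) → 2 Mn²⁺(aq) + 8 H₂O(l) + 5 Cd²⁺(aq)
Q = [Mn²⁺]^2·[Cd²⁺]^5 / ([MnO₄⁻]^2·[H⁺]^16); log Q = 17.254.
E = E° − (0.0592/n) log Q = +1.88 − (0.0592/10)(17.254) = +1.778 V.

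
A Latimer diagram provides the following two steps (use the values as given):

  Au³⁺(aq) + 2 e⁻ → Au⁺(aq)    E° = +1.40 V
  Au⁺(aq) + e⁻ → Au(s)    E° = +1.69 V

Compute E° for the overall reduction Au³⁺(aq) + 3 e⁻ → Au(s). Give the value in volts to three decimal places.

+1.497 V

Standard free energies of sequential steps add: ΔG°₃ = ΔG°₁ + ΔG°₂, so n₃E°₃ = n₁E°₁ + n₂E°₂.
E°₃ = (2×+1.40 + 1×+1.69) / 3 = (+4.490) / 3 = +1.497 V.
E° values themselves are not directly additive — weighting by electron count is essential.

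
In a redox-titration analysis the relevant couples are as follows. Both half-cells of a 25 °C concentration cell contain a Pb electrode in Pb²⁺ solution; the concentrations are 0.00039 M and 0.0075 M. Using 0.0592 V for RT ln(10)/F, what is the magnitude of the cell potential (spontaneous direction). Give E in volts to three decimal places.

+0.038 V

For a concentration cell E°cell = 0. The 0.0075 M side is the cathode (reduction is favoured where [Pb²⁺] is higher).
With n = 2, E = −(0.0592/2) log([Pb²⁺]ₐₙ/[Pb²⁺]꜀ₐₜ) = −(0.0592/2) log(0.00039/0.0075) = −(0.0592/2)(-1.284) = +0.038 V.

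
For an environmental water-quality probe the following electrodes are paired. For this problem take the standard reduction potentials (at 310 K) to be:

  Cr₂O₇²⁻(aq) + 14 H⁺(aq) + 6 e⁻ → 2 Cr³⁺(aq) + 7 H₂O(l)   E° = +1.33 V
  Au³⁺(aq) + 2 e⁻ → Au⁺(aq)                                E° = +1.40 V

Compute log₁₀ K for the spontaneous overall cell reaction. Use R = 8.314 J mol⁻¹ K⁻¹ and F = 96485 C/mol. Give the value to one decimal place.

Cathode: Au³⁺/Au⁺; anode: Cr₂O₇²⁻/Cr³⁺. E°cell = (+1.40) − (+1.33) = +0.07 V, with n = 6.
ΔG° = −nFE° = −RT ln K, so ln K = nFE°/(RT) = (6)(96485)(+0.07) / ((8.314)(310)) = 15.723.
log₁₀ K = 15.723 / ln 10 = 6.8.

6.8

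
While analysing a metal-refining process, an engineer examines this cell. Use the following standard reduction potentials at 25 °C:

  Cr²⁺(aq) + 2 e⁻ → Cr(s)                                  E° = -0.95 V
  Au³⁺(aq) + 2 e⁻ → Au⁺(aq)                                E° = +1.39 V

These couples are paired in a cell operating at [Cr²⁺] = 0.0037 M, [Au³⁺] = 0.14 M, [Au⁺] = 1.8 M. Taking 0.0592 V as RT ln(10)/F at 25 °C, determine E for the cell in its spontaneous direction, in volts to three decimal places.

Au³⁺/Au⁺ is the cathode (higher E°), Cr²⁺/Cr the anode: E°cell = +1.39 − (-0.95) = +2.34 V, n = 2.
Overall: Au³⁺(aq) + Cr(s) → Au⁺(aq) + Cr²⁺(aq)
Q = [Au⁺]·[Cr²⁺] / ([Au³⁺]); log Q = -1.323.
E = E° − (0.0592/n) log Q = +2.34 − (0.0592/2)(-1.323) = +2.379 V.

+2.379 V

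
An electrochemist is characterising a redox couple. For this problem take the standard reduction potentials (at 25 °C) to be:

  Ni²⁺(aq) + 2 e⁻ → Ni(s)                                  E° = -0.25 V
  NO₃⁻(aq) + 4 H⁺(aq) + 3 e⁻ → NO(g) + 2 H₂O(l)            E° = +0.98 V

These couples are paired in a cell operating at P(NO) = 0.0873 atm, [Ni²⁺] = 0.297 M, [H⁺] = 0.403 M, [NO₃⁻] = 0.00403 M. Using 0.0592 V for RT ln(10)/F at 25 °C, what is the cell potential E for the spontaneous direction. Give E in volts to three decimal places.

NO₃⁻/NO is the cathode (higher E°), Ni²⁺/Ni the anode: E°cell = +0.98 − (-0.25) = +1.23 V, n = 6.
Overall: 2 NO₃⁻(aq) + 8 H⁺(aq) + 3 Ni(s) → 2 NO(g) + 4 H₂O(l) + 3 Ni²⁺(aq)
Q = P(NO)^2·[Ni²⁺]^3 / ([NO₃⁻]^2·[H⁺]^8); log Q = 4.247.
E = E° − (0.0592/n) log Q = +1.23 − (0.0592/6)(4.247) = +1.188 V.

+1.188 V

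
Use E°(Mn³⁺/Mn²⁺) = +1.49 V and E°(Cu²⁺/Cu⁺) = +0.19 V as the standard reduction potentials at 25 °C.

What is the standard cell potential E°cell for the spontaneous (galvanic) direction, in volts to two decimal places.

+1.30 V

The Mn³⁺/Mn²⁺ couple has the higher reduction potential, so it is the cathode; Cu²⁺/Cu⁺ is oxidised at the anode.
E°cell = E°(cathode) − E°(anode) = (+1.49) − (+0.19) = +1.30 V.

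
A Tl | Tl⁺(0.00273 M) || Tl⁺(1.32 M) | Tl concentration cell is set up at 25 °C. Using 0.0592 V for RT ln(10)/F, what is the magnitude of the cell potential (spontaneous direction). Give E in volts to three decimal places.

+0.159 V

For a concentration cell E°cell = 0. The 1.32 M side is the cathode (reduction is favoured where [Tl⁺] is higher).
With n = 1, E = −(0.0592/1) log([Tl⁺]ₐₙ/[Tl⁺]꜀ₐₜ) = −(0.0592/1) log(0.00273/1.32) = −(0.0592/1)(-2.684) = +0.159 V.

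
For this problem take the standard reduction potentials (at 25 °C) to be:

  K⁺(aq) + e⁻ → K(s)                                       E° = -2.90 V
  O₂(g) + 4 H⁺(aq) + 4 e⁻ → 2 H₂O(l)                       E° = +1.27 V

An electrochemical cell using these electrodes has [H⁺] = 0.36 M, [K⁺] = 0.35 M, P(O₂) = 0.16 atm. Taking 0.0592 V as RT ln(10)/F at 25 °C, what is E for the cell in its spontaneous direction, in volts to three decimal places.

+4.159 V

O₂/H₂O is the cathode (higher E°), K⁺/K the anode: E°cell = +1.27 − (-2.90) = +4.17 V, n = 4.
Overall: O₂(g) + 4 H⁺(aq) + 4 K(s) → 2 H₂O(l) + 4 K⁺(aq)
Q = [K⁺]^4 / (P(O₂)·[H⁺]^4); log Q = 0.747.
E = E° − (0.0592/n) log Q = +4.17 − (0.0592/4)(0.747) = +4.159 V.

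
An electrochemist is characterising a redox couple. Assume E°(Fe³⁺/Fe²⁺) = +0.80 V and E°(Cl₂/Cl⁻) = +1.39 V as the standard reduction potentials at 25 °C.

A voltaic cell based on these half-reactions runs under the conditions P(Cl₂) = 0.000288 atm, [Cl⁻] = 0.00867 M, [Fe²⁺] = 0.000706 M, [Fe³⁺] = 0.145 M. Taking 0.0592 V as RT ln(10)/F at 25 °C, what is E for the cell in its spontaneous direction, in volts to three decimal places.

Cl₂/Cl⁻ is the cathode (higher E°), Fe³⁺/Fe²⁺ the anode: E°cell = +1.39 − (+0.80) = +0.59 V, n = 2.
Overall: Cl₂(g) + 2 Fe²⁺(aq) → 2 Cl⁻(aq) + 2 Fe³⁺(aq)
Q = [Cl⁻]^2·[Fe³⁺]^2 / (P(Cl₂)·[Fe²⁺]^2); log Q = 4.042.
E = E° − (0.0592/n) log Q = +0.59 − (0.0592/2)(4.042) = +0.470 V.

+0.470 V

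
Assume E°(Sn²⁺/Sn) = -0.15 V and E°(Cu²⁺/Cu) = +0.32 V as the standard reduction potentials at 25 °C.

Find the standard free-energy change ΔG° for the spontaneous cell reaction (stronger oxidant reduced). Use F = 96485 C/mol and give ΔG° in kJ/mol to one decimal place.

Cu²⁺/Cu (E° = +0.32 V) is the cathode; Sn²⁺/Sn (E° = -0.15 V) is the anode, so E°cell = +0.47 V.
Balancing electrons gives n = 2 (lcm of 2 and 2).
ΔG° = −nFE° = −(2)(96485)(+0.47) = -90,696 J = -90.7 kJ/mol.

-90.7 kJ/mol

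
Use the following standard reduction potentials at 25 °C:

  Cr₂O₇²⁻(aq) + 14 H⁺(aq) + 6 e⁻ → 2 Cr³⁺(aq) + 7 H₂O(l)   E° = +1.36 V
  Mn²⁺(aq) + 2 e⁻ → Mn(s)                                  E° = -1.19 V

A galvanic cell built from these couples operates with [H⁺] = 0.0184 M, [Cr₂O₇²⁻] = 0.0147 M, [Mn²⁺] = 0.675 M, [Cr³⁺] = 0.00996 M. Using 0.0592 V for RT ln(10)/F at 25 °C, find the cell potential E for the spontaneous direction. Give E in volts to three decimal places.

+2.337 V

Cr₂O₇²⁻/Cr³⁺ is the cathode (higher E°), Mn²⁺/Mn the anode: E°cell = +1.36 − (-1.19) = +2.55 V, n = 6.
Overall: Cr₂O₇²⁻(aq) + 14 H⁺(aq) + 3 Mn(s) → 2 Cr³⁺(aq) + 7 H₂O(l) + 3 Mn²⁺(aq)
Q = [Cr³⁺]^2·[Mn²⁺]^3 / ([Cr₂O₇²⁻]·[H⁺]^14); log Q = 21.610.
E = E° − (0.0592/n) log Q = +2.55 − (0.0592/6)(21.610) = +2.337 V.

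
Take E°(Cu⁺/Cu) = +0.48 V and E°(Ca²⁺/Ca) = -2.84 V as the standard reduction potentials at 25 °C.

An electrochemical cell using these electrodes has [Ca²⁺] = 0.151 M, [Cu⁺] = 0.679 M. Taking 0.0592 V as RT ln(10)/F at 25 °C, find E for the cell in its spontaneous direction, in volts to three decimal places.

+3.334 V

Cu⁺/Cu is the cathode (higher E°), Ca²⁺/Ca the anode: E°cell = +0.48 − (-2.84) = +3.32 V, n = 2.
Overall: 2 Cu⁺(aq) + Ca(s) → 2 Cu(s) + Ca²⁺(aq)
Q = [Ca²⁺] / ([Cu⁺]^2); log Q = -0.485.
E = E° − (0.0592/n) log Q = +3.32 − (0.0592/2)(-0.485) = +3.334 V.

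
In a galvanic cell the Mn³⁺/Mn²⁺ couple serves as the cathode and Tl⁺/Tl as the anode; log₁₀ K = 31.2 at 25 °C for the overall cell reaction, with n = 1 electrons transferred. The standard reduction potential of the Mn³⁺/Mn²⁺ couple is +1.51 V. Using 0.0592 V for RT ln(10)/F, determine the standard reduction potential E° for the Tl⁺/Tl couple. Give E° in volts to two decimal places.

E°cell = (0.0592/n)·log K = (0.0592/1)(31.2) = +1.847 V.
Since Mn³⁺/Mn²⁺ is the cathode and Tl⁺/Tl the anode, E°cell = E°(Mn³⁺/Mn²⁺) − E°(Tl⁺/Tl).
So E°(Tl⁺/Tl) = E°(Mn³⁺/Mn²⁺) − E°cell = (+1.51) − (+1.847) = -0.34 V.

-0.34 V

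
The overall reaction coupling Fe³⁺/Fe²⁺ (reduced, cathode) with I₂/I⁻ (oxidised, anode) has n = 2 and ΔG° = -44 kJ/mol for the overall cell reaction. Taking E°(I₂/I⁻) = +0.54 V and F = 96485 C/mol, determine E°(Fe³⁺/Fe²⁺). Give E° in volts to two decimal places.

E°cell = −ΔG°/(nF) = −(-44×10³)/((2)(96485)) = +0.228 V.
Since Fe³⁺/Fe²⁺ is the cathode and I₂/I⁻ the anode, E°cell = E°(Fe³⁺/Fe²⁺) − E°(I₂/I⁻).
So E°(Fe³⁺/Fe²⁺) = E°cell + E°(I₂/I⁻) = +0.228 + (+0.54) = +0.77 V.

+0.77 V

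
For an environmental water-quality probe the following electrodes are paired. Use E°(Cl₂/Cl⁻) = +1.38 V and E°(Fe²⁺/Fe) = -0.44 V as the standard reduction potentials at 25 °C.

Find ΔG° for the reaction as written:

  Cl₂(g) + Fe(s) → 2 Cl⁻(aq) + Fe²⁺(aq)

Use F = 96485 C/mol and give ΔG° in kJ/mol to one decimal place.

-351.2 kJ/mol

As written, Cl₂/Cl⁻ is reduced (cathode) and Fe²⁺/Fe is oxidised (anode), so E°cell = (+1.38) − (-0.44) = +1.82 V.
Balancing electrons gives n = 2.
ΔG° = −nFE° = −(2)(96485)(+1.82) = -351,205 J = -351.2 kJ/mol.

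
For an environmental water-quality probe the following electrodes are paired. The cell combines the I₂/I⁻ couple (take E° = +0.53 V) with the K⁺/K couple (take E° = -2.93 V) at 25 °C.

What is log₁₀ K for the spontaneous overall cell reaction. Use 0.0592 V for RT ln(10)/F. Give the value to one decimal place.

Cathode: I₂/I⁻; anode: K⁺/K. E°cell = +3.46 V, n = 2.
log K = nE°cell / 0.0592 = (2)(+3.46) / 0.0592 = 116.9.

116.9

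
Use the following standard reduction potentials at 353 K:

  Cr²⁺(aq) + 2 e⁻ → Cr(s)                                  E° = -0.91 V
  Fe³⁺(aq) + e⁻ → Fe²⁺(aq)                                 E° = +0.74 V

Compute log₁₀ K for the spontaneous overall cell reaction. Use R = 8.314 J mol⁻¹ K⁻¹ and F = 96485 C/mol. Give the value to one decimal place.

Cathode: Fe³⁺/Fe²⁺; anode: Cr²⁺/Cr. E°cell = (+0.74) − (-0.91) = +1.65 V, with n = 2.
ΔG° = −nFE° = −RT ln K, so ln K = nFE°/(RT) = (2)(96485)(+1.65) / ((8.314)(353)) = 108.490.
log₁₀ K = 108.490 / ln 10 = 47.1.

47.1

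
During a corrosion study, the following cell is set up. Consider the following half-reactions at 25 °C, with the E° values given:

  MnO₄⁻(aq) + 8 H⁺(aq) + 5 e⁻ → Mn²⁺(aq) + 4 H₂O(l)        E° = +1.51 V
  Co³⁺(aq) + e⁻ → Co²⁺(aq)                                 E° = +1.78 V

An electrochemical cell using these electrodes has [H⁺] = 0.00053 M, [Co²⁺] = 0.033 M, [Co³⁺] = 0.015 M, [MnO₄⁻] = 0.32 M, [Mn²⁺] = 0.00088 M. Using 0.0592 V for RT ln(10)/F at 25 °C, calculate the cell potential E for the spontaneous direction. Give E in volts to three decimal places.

+0.530 V

Co³⁺/Co²⁺ is the cathode (higher E°), MnO₄⁻/Mn²⁺ the anode: E°cell = +1.78 − (+1.51) = +0.27 V, n = 5.
Overall: 5 Co³⁺(aq) + Mn²⁺(aq) + 4 H₂O(l) → 5 Co²⁺(aq) + MnO₄⁻(aq) + 8 H⁺(aq)
Q = [Co²⁺]^5·[MnO₄⁻]·[H⁺]^8 / ([Co³⁺]^5·[Mn²⁺]); log Q = -21.933.
E = E° − (0.0592/n) log Q = +0.27 − (0.0592/5)(-21.933) = +0.530 V.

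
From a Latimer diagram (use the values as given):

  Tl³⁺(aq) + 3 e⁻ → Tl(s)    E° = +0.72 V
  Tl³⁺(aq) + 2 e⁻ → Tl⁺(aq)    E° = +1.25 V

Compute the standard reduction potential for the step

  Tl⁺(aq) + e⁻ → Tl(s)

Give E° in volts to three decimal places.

-0.340 V

Sequential free energies add, so n₃E°₃ = n₁E°₁ + n₂E°₂.
With n₃ = 3, and the known step contributing 2×(+1.25) V, the unknown satisfies 1·E° = 3×(+0.72) − 2×(+1.25) = -0.340.
E° = -0.340 / 1 = -0.340 V.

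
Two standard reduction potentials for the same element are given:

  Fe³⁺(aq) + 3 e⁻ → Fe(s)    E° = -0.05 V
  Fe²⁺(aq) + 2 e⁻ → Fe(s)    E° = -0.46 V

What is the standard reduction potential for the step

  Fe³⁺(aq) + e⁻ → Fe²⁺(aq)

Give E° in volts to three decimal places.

Sequential free energies add, so n₃E°₃ = n₁E°₁ + n₂E°₂.
With n₃ = 3, and the known step contributing 2×(-0.46) V, the unknown satisfies 1·E° = 3×(-0.05) − 2×(-0.46) = +0.770.
E° = +0.770 / 1 = +0.770 V.

+0.770 V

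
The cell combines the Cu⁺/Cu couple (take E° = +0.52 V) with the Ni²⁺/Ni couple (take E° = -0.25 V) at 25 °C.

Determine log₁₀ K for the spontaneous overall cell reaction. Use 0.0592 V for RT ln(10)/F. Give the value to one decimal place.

Cathode: Cu⁺/Cu; anode: Ni²⁺/Ni. E°cell = +0.77 V, n = 2.
log K = nE°cell / 0.0592 = (2)(+0.77) / 0.0592 = 26.0.

26.0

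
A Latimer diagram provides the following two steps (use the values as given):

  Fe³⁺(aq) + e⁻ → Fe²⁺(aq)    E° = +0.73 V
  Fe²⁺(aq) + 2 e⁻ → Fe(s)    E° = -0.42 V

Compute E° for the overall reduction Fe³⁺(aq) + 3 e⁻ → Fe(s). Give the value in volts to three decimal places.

-0.037 V

Standard free energies of sequential steps add: ΔG°₃ = ΔG°₁ + ΔG°₂, so n₃E°₃ = n₁E°₁ + n₂E°₂.
E°₃ = (1×+0.73 + 2×-0.42) / 3 = (-0.110) / 3 = -0.037 V.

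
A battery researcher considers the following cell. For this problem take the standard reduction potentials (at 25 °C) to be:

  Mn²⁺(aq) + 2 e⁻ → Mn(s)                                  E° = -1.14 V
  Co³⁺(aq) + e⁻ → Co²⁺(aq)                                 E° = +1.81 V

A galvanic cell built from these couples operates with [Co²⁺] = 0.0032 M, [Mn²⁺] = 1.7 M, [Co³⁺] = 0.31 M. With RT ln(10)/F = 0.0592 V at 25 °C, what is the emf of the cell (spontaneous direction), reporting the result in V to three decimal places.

Co³⁺/Co²⁺ is the cathode (higher E°), Mn²⁺/Mn the anode: E°cell = +1.81 − (-1.14) = +2.95 V, n = 2.
Overall: 2 Co³⁺(aq) + Mn(s) → 2 Co²⁺(aq) + Mn²⁺(aq)
Q = [Co²⁺]^2·[Mn²⁺] / ([Co³⁺]^2); log Q = -3.742.
E = E° − (0.0592/n) log Q = +2.95 − (0.0592/2)(-3.742) = +3.061 V.

+3.061 V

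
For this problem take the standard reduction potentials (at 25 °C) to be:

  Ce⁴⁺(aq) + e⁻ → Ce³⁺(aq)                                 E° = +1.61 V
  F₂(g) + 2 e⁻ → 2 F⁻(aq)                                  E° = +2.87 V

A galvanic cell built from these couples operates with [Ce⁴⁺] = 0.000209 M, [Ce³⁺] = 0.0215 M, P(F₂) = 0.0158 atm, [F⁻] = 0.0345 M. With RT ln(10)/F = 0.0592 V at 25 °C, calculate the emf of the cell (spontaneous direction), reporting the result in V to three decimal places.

F₂/F⁻ is the cathode (higher E°), Ce⁴⁺/Ce³⁺ the anode: E°cell = +2.87 − (+1.61) = +1.26 V, n = 2.
Overall: F₂(g) + 2 Ce³⁺(aq) → 2 F⁻(aq) + 2 Ce⁴⁺(aq)
Q = [F⁻]^2·[Ce⁴⁺]^2 / (P(F₂)·[Ce³⁺]^2); log Q = -5.148.
E = E° − (0.0592/n) log Q = +1.26 − (0.0592/2)(-5.148) = +1.412 V.

+1.412 V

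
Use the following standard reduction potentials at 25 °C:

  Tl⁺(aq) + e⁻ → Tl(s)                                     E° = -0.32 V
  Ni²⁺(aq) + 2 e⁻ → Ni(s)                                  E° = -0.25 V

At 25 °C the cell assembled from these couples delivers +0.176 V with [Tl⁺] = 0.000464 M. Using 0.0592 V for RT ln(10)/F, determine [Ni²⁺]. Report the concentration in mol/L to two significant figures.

0.00082 M

Ni²⁺/Ni is the cathode, Tl⁺/Tl the anode: E°cell = +0.07 V, n = 2.
Overall reaction: Ni²⁺(aq) + 2 Tl(s) → Ni(s) + 2 Tl⁺(aq); Q = [Tl⁺]^2/[Ni²⁺]^1.
From E = E° − (0.0592/n) log Q: log Q = (E° − E)·n/0.0592 = (+0.07 − (+0.176))·2/0.0592 = -3.5811.
So 1·log[Ni²⁺] = 2·log(0.000464) − log Q = -6.6670 − (-3.5811) = -3.0859; [Ni²⁺] = 10^(-3.0859) ≈ 0.00082 M.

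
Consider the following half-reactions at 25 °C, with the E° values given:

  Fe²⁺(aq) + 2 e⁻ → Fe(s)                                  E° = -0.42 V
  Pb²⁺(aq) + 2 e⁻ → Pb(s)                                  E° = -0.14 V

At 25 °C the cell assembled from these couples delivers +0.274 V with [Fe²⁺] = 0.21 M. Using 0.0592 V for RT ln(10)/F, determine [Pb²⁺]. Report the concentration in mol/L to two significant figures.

0.13 M

Pb²⁺/Pb is the cathode, Fe²⁺/Fe the anode: E°cell = +0.28 V, n = 2.
Overall reaction: Pb²⁺(aq) + Fe(s) → Pb(s) + Fe²⁺(aq); Q = [Fe²⁺]^1/[Pb²⁺]^1.
From E = E° − (0.0592/n) log Q: log Q = (E° − E)·n/0.0592 = (+0.28 − (+0.274))·2/0.0592 = 0.2027.
So 1·log[Pb²⁺] = 1·log(0.21) − log Q = -0.6778 − (0.2027) = -0.8805; [Pb²⁺] = 10^(-0.8805) ≈ 0.13 M.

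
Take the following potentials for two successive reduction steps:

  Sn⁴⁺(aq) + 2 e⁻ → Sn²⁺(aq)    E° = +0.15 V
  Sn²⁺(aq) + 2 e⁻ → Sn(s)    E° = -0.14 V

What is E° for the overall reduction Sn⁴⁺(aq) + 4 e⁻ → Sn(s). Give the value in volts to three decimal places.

Standard free energies of sequential steps add: ΔG°₃ = ΔG°₁ + ΔG°₂, so n₃E°₃ = n₁E°₁ + n₂E°₂.
E°₃ = (2×+0.15 + 2×-0.14) / 4 = (+0.020) / 4 = +0.005 V.

+0.005 V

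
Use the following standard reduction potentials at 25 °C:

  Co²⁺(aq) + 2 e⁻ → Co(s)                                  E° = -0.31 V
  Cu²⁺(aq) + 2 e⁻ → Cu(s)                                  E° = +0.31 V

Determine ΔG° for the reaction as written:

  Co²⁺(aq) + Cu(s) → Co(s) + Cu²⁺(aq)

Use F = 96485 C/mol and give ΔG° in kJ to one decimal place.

+119.6 kJ

As written, Co²⁺/Co is reduced (cathode) and Cu²⁺/Cu is oxidised (anode), so E°cell = (-0.31) − (+0.31) = -0.62 V.
Balancing electrons gives n = 2.
ΔG° = −nFE° = −(2)(96485)(-0.62) = 119,641 J = +119.6 kJ.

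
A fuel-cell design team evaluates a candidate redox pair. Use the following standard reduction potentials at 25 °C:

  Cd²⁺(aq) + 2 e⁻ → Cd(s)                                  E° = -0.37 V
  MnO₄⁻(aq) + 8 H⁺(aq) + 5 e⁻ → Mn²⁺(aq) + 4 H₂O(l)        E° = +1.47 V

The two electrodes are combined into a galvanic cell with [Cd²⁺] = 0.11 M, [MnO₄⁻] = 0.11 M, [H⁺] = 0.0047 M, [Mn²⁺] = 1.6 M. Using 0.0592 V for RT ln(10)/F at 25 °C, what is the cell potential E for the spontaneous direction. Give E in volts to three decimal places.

MnO₄⁻/Mn²⁺ is the cathode (higher E°), Cd²⁺/Cd the anode: E°cell = +1.47 − (-0.37) = +1.84 V, n = 10.
Overall: 2 MnO₄⁻(aq) + 16 H⁺(aq) + 5 Cd(s) → 2 Mn²⁺(aq) + 8 H₂O(l) + 5 Cd²⁺(aq)
Q = [Mn²⁺]^2·[Cd²⁺]^5 / ([MnO₄⁻]^2·[H⁺]^16); log Q = 34.779.
E = E° − (0.0592/n) log Q = +1.84 − (0.0592/10)(34.779) = +1.634 V.

+1.634 V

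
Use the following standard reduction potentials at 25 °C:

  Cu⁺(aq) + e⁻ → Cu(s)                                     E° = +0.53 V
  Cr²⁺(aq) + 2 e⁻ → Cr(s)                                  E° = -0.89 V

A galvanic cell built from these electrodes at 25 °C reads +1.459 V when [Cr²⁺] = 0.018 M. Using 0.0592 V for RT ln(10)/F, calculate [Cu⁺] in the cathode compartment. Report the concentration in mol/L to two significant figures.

Cu⁺/Cu is the cathode, Cr²⁺/Cr the anode: E°cell = +1.42 V, n = 2.
Overall reaction: 2 Cu⁺(aq) + Cr(s) → 2 Cu(s) + Cr²⁺(aq); Q = [Cr²⁺]^1/[Cu⁺]^2.
From E = E° − (0.0592/n) log Q: log Q = (E° − E)·n/0.0592 = (+1.42 − (+1.459))·2/0.0592 = -1.3176.
So 2·log[Cu⁺] = 1·log(0.018) − log Q = -1.7447 − (-1.3176) = -0.4271; log[Cu⁺] = -0.4271 / 2 = -0.2135; [Cu⁺] = 10^(-0.2135) ≈ 0.61 M.

0.61 M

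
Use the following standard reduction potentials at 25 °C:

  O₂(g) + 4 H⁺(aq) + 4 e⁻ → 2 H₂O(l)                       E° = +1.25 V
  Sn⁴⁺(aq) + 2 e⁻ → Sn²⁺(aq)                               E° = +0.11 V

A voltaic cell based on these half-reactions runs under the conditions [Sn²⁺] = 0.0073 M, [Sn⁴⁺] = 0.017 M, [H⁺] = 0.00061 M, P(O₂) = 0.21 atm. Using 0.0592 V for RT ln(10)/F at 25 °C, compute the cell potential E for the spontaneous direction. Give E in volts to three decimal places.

O₂/H₂O is the cathode (higher E°), Sn⁴⁺/Sn²⁺ the anode: E°cell = +1.25 − (+0.11) = +1.14 V, n = 4.
Overall: O₂(g) + 4 H⁺(aq) + 2 Sn²⁺(aq) → 2 H₂O(l) + 2 Sn⁴⁺(aq)
Q = [Sn⁴⁺]^2 / (P(O₂)·[H⁺]^4·[Sn²⁺]^2); log Q = 14.271.
E = E° − (0.0592/n) log Q = +1.14 − (0.0592/4)(14.271) = +0.929 V.

+0.929 V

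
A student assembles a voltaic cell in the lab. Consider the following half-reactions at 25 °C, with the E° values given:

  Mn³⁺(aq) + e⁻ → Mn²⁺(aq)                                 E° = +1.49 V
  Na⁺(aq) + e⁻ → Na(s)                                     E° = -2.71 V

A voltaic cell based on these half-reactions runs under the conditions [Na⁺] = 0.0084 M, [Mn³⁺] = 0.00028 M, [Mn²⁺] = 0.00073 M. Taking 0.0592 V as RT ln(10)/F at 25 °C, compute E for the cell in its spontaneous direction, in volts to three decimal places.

+4.298 V

Mn³⁺/Mn²⁺ is the cathode (higher E°), Na⁺/Na the anode: E°cell = +1.49 − (-2.71) = +4.20 V, n = 1.
Overall: Mn³⁺(aq) + Na(s) → Mn²⁺(aq) + Na⁺(aq)
Q = [Mn²⁺]·[Na⁺] / ([Mn³⁺]); log Q = -1.660.
E = E° − (0.0592/n) log Q = +4.20 − (0.0592/1)(-1.660) = +4.298 V.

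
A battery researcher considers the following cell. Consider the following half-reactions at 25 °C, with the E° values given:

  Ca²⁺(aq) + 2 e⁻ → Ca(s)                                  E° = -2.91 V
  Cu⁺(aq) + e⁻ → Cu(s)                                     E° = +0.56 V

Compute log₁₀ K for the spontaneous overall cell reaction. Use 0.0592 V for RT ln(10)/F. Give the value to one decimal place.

Cathode: Cu⁺/Cu; anode: Ca²⁺/Ca. E°cell = +3.47 V, n = 2.
log K = nE°cell / 0.0592 = (2)(+3.47) / 0.0592 = 117.2.

117.2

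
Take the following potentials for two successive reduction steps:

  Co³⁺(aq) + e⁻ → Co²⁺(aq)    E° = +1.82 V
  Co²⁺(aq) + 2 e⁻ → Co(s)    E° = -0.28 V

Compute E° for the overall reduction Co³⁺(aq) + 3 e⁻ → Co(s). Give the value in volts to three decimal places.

Standard free energies of sequential steps add: ΔG°₃ = ΔG°₁ + ΔG°₂, so n₃E°₃ = n₁E°₁ + n₂E°₂.
E°₃ = (1×+1.82 + 2×-0.28) / 3 = (+1.260) / 3 = +0.420 V.

+0.420 V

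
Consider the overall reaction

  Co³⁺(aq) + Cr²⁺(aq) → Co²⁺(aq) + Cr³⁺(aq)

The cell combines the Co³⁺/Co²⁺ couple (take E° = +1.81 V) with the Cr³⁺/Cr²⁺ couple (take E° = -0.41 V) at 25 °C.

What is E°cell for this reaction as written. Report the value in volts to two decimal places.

The Co³⁺/Co²⁺ couple has the higher reduction potential, so it is the cathode; Cr³⁺/Cr²⁺ is oxidised at the anode.
E°cell = E°(cathode) − E°(anode) = (+1.81) − (-0.41) = +2.22 V.
Since E°cell > 0, the reaction is spontaneous under standard conditions.

+2.22 V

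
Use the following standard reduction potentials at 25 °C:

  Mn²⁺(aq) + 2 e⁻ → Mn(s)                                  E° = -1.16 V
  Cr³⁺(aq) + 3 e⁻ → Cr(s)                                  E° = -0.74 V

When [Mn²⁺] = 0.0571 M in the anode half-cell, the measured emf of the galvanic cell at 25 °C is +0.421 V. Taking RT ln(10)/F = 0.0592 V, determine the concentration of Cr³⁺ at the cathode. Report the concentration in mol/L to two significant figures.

0.015 M

Cr³⁺/Cr is the cathode, Mn²⁺/Mn the anode: E°cell = +0.42 V, n = 6.
Overall reaction: 2 Cr³⁺(aq) + 3 Mn(s) → 2 Cr(s) + 3 Mn²⁺(aq); Q = [Mn²⁺]^3/[Cr³⁺]^2.
From E = E° − (0.0592/n) log Q: log Q = (E° − E)·n/0.0592 = (+0.42 − (+0.421))·6/0.0592 = -0.1014.
So 2·log[Cr³⁺] = 3·log(0.0571) − log Q = -3.7301 − (-0.1014) = -3.6287; log[Cr³⁺] = -3.6287 / 2 = -1.8143; [Cr³⁺] = 10^(-1.8143) ≈ 0.015 M.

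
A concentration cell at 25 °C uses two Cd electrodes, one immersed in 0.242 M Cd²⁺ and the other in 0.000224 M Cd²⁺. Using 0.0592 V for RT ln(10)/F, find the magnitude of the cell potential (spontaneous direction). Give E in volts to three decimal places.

+0.090 V

For a concentration cell E°cell = 0. The 0.242 M side is the cathode (reduction is favoured where [Cd²⁺] is higher).
With n = 2, E = −(0.0592/2) log([Cd²⁺]ₐₙ/[Cd²⁺]꜀ₐₜ) = −(0.0592/2) log(0.000224/0.242) = −(0.0592/2)(-3.034) = +0.090 V.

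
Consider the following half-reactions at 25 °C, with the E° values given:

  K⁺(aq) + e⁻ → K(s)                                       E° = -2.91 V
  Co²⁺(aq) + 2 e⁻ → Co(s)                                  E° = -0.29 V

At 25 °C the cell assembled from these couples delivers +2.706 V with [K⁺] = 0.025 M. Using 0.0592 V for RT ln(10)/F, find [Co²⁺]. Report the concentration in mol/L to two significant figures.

0.50 M

Co²⁺/Co is the cathode, K⁺/K the anode: E°cell = +2.62 V, n = 2.
Overall reaction: Co²⁺(aq) + 2 K(s) → Co(s) + 2 K⁺(aq); Q = [K⁺]^2/[Co²⁺]^1.
From E = E° − (0.0592/n) log Q: log Q = (E° − E)·n/0.0592 = (+2.62 − (+2.706))·2/0.0592 = -2.9054.
So 1·log[Co²⁺] = 2·log(0.025) − log Q = -3.2041 − (-2.9054) = -0.2987; [Co²⁺] = 10^(-0.2987) ≈ 0.50 M.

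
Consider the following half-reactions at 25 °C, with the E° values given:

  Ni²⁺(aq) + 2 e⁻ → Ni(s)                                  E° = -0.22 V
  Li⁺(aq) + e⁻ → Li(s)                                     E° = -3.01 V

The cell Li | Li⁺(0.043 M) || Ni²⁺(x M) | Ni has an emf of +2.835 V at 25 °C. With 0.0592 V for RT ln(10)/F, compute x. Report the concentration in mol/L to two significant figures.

0.061 M

Ni²⁺/Ni is the cathode, Li⁺/Li the anode: E°cell = +2.79 V, n = 2.
Overall reaction: Ni²⁺(aq) + 2 Li(s) → Ni(s) + 2 Li⁺(aq); Q = [Li⁺]^2/[Ni²⁺]^1.
From E = E° − (0.0592/n) log Q: log Q = (E° − E)·n/0.0592 = (+2.79 − (+2.835))·2/0.0592 = -1.5203.
So 1·log[Ni²⁺] = 2·log(0.043) − log Q = -2.7331 − (-1.5203) = -1.2128; [Ni²⁺] = 10^(-1.2128) ≈ 0.061 M.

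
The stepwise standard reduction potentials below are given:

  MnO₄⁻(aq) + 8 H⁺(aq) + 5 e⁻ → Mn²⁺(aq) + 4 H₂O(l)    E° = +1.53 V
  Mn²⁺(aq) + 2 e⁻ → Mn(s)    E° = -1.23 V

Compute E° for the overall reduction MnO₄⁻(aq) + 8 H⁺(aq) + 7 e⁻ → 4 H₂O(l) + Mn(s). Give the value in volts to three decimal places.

Standard free energies of sequential steps add: ΔG°₃ = ΔG°₁ + ΔG°₂, so n₃E°₃ = n₁E°₁ + n₂E°₂.
E°₃ = (5×+1.53 + 2×-1.23) / 7 = (+5.190) / 7 = +0.741 V.
E° values themselves are not directly additive — weighting by electron count is essential.

+0.741 V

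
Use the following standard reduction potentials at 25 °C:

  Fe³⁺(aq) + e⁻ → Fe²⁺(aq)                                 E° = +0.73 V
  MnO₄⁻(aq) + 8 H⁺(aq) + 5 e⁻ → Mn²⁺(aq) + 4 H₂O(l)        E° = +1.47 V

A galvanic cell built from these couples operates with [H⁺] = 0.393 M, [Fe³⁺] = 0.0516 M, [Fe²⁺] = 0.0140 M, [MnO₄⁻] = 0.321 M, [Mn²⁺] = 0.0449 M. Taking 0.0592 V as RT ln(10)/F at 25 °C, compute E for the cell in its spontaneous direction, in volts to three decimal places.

+0.678 V

MnO₄⁻/Mn²⁺ is the cathode (higher E°), Fe³⁺/Fe²⁺ the anode: E°cell = +1.47 − (+0.73) = +0.74 V, n = 5.
Overall: MnO₄⁻(aq) + 8 H⁺(aq) + 5 Fe²⁺(aq) → Mn²⁺(aq) + 4 H₂O(l) + 5 Fe³⁺(aq)
Q = [Mn²⁺]·[Fe³⁺]^5 / ([MnO₄⁻]·[H⁺]^8·[Fe²⁺]^5); log Q = 5.223.
E = E° − (0.0592/n) log Q = +0.74 − (0.0592/5)(5.223) = +0.678 V.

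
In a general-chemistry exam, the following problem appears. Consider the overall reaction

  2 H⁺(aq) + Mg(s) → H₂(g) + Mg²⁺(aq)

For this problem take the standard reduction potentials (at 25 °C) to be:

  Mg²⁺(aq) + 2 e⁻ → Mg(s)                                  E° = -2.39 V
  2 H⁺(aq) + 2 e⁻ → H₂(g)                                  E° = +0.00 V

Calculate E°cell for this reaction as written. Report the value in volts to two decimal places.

+2.39 V

The H⁺/H₂ couple has the higher reduction potential, so it is the cathode; Mg²⁺/Mg is oxidised at the anode.
E°cell = E°(cathode) − E°(anode) = (+0.00) − (-2.39) = +2.39 V.
Since E°cell > 0, the reaction is spontaneous under standard conditions.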